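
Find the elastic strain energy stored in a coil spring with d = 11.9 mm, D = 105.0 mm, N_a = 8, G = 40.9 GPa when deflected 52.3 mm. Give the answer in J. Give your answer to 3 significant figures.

k = Gd⁴/(8D³N_a) = (40.9×10³)(11.9⁴)/(8·105.0³·8) = 11.07 N/mm
U = ½kδ² = 0.5 × 11.07 × 52.3² = 15140 N·mm = 15.14 J

15.1 J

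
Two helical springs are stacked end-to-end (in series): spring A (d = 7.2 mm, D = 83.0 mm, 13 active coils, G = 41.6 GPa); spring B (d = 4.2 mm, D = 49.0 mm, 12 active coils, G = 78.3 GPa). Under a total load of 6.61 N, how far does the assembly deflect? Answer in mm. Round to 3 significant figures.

k_A = Gd⁴/(8D³N_a) = (41.6×10³)(7.2⁴)/(8·83.0³·13) = 1.88 N/mm
k_B = Gd⁴/(8D³N_a) = (78.3×10³)(4.2⁴)/(8·49.0³·12) = 2.1572 N/mm
Series: 1/k_eq = 1/1.88 + 1/2.1572 = 0.99547; k_eq = 1.0045 N/mm
δ = F/k_eq = 6.61/1.0045 = 6.5801 mm

6.58 mm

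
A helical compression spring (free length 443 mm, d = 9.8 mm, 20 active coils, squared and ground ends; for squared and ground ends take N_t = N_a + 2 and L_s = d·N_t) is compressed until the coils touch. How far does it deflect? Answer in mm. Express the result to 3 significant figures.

227 mm

N_t = 22; L_s = 9.8·22 = 215.6 mm
δ_solid = L₀ − L_s = 443 − 215.6 = 227.4 mm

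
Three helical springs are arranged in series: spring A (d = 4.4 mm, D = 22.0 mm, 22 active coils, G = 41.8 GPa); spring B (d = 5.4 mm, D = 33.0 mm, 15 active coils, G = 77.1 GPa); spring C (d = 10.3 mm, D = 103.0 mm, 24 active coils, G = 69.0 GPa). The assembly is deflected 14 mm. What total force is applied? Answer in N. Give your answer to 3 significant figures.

30.7 N

k_A = Gd⁴/(8D³N_a) = (41.8×10³)(4.4⁴)/(8·22.0³·22) = 8.36 N/mm
k_B = Gd⁴/(8D³N_a) = (77.1×10³)(5.4⁴)/(8·33.0³·15) = 15.202 N/mm
k_C = Gd⁴/(8D³N_a) = (69.0×10³)(10.3⁴)/(8·103.0³·24) = 3.7016 N/mm
Series: 1/k_eq = 1/8.36 + 1/15.202 + 1/3.7016 = 0.45555; k_eq = 2.1951 N/mm
F = k_eq·δ = 2.1951·14 = 30.732 N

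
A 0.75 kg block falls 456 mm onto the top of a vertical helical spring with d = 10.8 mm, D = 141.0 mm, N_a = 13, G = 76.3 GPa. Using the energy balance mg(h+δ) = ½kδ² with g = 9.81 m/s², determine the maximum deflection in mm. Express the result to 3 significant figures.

k = Gd⁴/(8D³N_a) = (76.3×10³)(10.8⁴)/(8·141.0³·13) = 3.5606 N/mm
W = mg = 0.75 × 9.81 = 7.3575 N
½kδ² − Wδ − Wh = 0 → δ = (W + √(W² + 2kWh))/k
δ = (7.3575 + √(54.133 + 23892.1))/3.5606 = (7.3575 + 154.75)/3.5606 = 45.526 mm

45.5 mm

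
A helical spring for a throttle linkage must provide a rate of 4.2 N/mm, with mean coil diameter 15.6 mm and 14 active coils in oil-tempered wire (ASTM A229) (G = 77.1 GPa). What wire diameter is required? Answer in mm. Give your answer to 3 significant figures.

2.19 mm

d = (8D³N_a·k / G)^(1/4) = (8·15.6³·14·4.2 / (77.1×10³))^0.25
  = (23.163)^0.25 = 2.1938 mm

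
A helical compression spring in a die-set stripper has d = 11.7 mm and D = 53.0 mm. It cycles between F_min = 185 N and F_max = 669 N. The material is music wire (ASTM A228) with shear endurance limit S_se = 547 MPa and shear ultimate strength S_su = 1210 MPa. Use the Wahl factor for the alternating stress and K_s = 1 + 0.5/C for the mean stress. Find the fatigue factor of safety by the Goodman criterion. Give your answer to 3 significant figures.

C = D/d = 53.0/11.7 = 4.5299; K_W = (4C−1)/(4C−4)+0.615/C = 1.3482; K_s = 1+0.5/C = 1.1104
F_a = (F_max−F_min)/2 = 242 N; F_m = (F_max+F_min)/2 = 427 N
τ_a = K_W·8F_aD/(πd³) = 1.3482 × 20.393 = 27.494 MPa
τ_m = K_s·8F_mD/(πd³) = 1.1104 × 35.982 = 39.954 MPa
Goodman: 1/n_f = τ_a/S_se + τ_m/S_su = 27.494/547 + 39.954/1210 = 0.05026 + 0.03302 = 0.083283
n_f = 1/0.083283 = 12.01

12.0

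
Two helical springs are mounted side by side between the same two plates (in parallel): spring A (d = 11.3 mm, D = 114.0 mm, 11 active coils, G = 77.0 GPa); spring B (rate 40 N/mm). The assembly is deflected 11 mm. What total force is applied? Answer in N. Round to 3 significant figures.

546 N

k_A = Gd⁴/(8D³N_a) = (77.0×10³)(11.3⁴)/(8·114.0³·11) = 9.6296 N/mm
Parallel: k_eq = 9.6296 + 40 = 49.63 N/mm
F = k_eq·δ = 49.63·11 = 545.93 N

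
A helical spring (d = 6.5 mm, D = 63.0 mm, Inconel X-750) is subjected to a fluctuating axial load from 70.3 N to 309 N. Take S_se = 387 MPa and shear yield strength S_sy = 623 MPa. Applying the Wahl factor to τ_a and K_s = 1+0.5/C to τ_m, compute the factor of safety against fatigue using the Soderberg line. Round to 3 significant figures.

2.54

C = D/d = 63.0/6.5 = 9.6923; K_W = (4C−1)/(4C−4)+0.615/C = 1.1497; K_s = 1+0.5/C = 1.0516
F_a = (F_max−F_min)/2 = 119.35 N; F_m = (F_max+F_min)/2 = 189.65 N
τ_a = K_W·8F_aD/(πd³) = 1.1497 × 69.721 = 80.161 MPa
τ_m = K_s·8F_mD/(πd³) = 1.0516 × 110.79 = 116.5 MPa
Soderberg: 1/n_f = τ_a/S_se + τ_m/S_sy = 80.161/387 + 116.5/623 = 0.20713 + 0.18700 = 0.39414
n_f = 1/0.39414 = 2.537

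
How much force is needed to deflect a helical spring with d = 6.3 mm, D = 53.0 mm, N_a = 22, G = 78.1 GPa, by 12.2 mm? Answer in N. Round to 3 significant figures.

k = Gd⁴/(8D³N_a) = (78.1×10³)(6.3⁴)/(8·53.0³·22) = 4.6954 N/mm
F = k·δ = 4.6954 × 12.2 = 57.284 N

57.3 N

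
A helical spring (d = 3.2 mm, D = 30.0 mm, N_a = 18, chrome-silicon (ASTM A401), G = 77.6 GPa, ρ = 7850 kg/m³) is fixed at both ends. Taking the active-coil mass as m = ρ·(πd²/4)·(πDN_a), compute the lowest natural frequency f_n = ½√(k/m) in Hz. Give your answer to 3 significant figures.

k = Gd⁴/(8D³N_a) = (77.6×10³)(3.2⁴)/(8·30.0³·18) = 2.0928 N/mm = 2092.8 N/m
Wire length L = πDN_a = π·30.0·18 = 1696.5 mm
m = ρ·(πd²/4)·L = 7850 × 8.0425×10⁻⁶ m² × 1.6965 m = 0.1071 kg
f_n = ½√(k/m) = 0.5·√(2092.8/0.1071) = 0.5·√(19540) = 69.893 Hz

69.9 Hz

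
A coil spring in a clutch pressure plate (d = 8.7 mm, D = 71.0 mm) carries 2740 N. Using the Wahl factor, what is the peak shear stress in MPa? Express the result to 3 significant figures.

888 MPa

Spring index C = D/d = 71.0/8.7 = 8.1609
K_W = (4C−1)/(4C−4) + 0.615/C = 31.644/28.644 + 0.0754 = 1.1801
τ₀ = 8FD/(πd³) = 8·2740·71.0/(π·8.7³) = 1.55632e+06/2068.7 = 752.3 MPa
τ_max = K·τ₀ = 1.1801 × 752.3 = 887.79 MPa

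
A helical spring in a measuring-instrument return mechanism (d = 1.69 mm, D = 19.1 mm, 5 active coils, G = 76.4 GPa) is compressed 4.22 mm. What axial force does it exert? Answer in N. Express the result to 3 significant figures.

k = Gd⁴/(8D³N_a) = (76.4×10³)(1.69⁴)/(8·19.1³·5) = 2.236 N/mm
F = k·δ = 2.236 × 4.22 = 9.4361 N

9.44 N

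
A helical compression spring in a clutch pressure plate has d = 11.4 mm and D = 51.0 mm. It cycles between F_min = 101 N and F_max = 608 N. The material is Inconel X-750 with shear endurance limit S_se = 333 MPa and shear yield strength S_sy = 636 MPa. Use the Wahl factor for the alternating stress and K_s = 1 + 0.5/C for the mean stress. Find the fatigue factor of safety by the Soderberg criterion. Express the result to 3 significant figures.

C = D/d = 51.0/11.4 = 4.4737; K_W = (4C−1)/(4C−4)+0.615/C = 1.3534; K_s = 1+0.5/C = 1.1118
F_a = (F_max−F_min)/2 = 253.5 N; F_m = (F_max+F_min)/2 = 354.5 N
τ_a = K_W·8F_aD/(πd³) = 1.3534 × 22.222 = 30.074 MPa
τ_m = K_s·8F_mD/(πd³) = 1.1118 × 31.075 = 34.548 MPa
Soderberg: 1/n_f = τ_a/S_se + τ_m/S_sy = 30.074/333 + 34.548/636 = 0.09031 + 0.05432 = 0.14463
n_f = 1/0.14463 = 6.914

6.91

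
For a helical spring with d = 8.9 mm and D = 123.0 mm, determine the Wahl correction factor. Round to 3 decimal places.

1.103

C = D/d = 123.0/8.9 = 13.8202
K_W = (4C−1)/(4C−4) + 0.615/C = 54.281/51.281 + 0.0445 = 1.1030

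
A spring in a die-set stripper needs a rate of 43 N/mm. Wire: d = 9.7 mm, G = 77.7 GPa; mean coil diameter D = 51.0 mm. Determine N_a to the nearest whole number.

N_a = Gd⁴/(8D³k) = (77.7×10³ × 9.7⁴)/(8 × 51.0³ × 43)
    = 6.87873e+08 / 4.56319e+07 = 15.07 → 15 coils

15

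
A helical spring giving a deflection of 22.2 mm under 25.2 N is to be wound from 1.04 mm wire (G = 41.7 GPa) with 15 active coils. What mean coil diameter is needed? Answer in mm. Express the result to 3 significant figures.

Required rate k = F/δ = 25.2/22.2 = 1.1351 N/mm
D = (Gd⁴/(8N_a·k))^(1/3) = (41.7×10³·1.04⁴/(8·15·1.1351))^(1/3)
  = (358.13)^(1/3) = 7.1014 mm

7.10 mm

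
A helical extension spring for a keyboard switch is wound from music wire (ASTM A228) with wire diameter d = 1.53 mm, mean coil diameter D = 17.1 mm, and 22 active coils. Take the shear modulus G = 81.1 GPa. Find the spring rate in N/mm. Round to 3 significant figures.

0.505 N/mm

k = Gd⁴/(8D³N_a) = (81.1×10³ × 1.53⁴) / (8 × 17.1³ × 22)
  = 444413 / 880037 = 0.50499 N/mm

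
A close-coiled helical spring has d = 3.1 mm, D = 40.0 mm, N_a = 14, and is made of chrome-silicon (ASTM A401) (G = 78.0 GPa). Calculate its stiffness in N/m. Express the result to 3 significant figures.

k = Gd⁴/(8D³N_a) = (78.0×10³ × 3.1⁴) / (8 × 40.0³ × 14)
  = 7.20346e+06 / 7.168e+06 = 1.0049 N/mm = 1004.9 N/m

1000 N/m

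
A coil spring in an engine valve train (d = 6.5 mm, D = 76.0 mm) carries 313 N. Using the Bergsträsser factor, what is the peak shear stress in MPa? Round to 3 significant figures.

246 MPa

Spring index C = D/d = 76.0/6.5 = 11.6923
K_B = (4C+2)/(4C−3) = 48.769/43.769 = 1.1142
τ₀ = 8FD/(πd³) = 8·313·76.0/(π·6.5³) = 190304/862.76 = 220.58 MPa
τ_max = K·τ₀ = 1.1142 × 220.58 = 245.77 MPa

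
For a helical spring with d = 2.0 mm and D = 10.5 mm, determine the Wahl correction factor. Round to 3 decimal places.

C = D/d = 10.5/2.0 = 5.2500
K_W = (4C−1)/(4C−4) + 0.615/C = 20.000/17.000 + 0.1171 = 1.2936

1.294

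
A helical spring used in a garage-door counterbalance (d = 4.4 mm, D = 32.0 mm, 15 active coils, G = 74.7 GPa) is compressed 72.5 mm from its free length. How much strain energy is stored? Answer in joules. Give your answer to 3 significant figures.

18.7 J

k = Gd⁴/(8D³N_a) = (74.7×10³)(4.4⁴)/(8·32.0³·15) = 7.1203 N/mm
U = ½kδ² = 0.5 × 7.1203 × 72.5² = 18713 N·mm = 18.713 J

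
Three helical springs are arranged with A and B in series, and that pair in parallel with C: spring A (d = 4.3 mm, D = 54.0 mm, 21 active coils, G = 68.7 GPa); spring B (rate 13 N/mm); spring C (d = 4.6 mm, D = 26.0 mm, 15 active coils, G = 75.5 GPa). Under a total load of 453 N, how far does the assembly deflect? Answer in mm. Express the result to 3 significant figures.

k_A = Gd⁴/(8D³N_a) = (68.7×10³)(4.3⁴)/(8·54.0³·21) = 0.88785 N/mm
k_C = Gd⁴/(8D³N_a) = (75.5×10³)(4.6⁴)/(8·26.0³·15) = 16.028 N/mm
Springs A,B series: k_AB = 1/(1/0.88785+1/13) = 0.83109 N/mm; parallel with C: k_eq = 0.83109+16.028 = 16.859 N/mm
δ = F/k_eq = 453/16.859 = 26.87 mm

26.9 mm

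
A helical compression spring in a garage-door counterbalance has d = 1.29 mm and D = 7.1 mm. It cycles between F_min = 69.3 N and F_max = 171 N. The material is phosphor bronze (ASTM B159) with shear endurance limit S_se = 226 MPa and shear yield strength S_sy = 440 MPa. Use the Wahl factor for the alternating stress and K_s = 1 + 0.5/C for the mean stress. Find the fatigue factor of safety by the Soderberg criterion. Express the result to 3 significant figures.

C = D/d = 7.1/1.29 = 5.5039; K_W = (4C−1)/(4C−4)+0.615/C = 1.2783; K_s = 1+0.5/C = 1.0908
F_a = (F_max−F_min)/2 = 50.85 N; F_m = (F_max+F_min)/2 = 120.15 N
τ_a = K_W·8F_aD/(πd³) = 1.2783 × 428.27 = 547.44 MPa
τ_m = K_s·8F_mD/(πd³) = 1.0908 × 1011.9 = 1103.9 MPa
Soderberg: 1/n_f = τ_a/S_se + τ_m/S_sy = 547.44/226 + 1103.9/440 = 2.42232 + 2.50879 = 4.9311
n_f = 1/4.9311 = 0.2028

0.203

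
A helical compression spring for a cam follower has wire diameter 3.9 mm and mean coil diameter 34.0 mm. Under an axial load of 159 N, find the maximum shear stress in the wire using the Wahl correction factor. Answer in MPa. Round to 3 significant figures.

271 MPa

Spring index C = D/d = 34.0/3.9 = 8.7179
K_W = (4C−1)/(4C−4) + 0.615/C = 33.872/30.872 + 0.0705 = 1.1677
τ₀ = 8FD/(πd³) = 8·159·34.0/(π·3.9³) = 43248/186.36 = 232.07 MPa
τ_max = K·τ₀ = 1.1677 × 232.07 = 270.99 MPa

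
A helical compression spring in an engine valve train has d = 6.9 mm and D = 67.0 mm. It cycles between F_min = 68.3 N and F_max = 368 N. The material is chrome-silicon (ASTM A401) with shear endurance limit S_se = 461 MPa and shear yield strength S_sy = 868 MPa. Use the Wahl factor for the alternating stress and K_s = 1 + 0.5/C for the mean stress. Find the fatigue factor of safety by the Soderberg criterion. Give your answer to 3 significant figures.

3.02

C = D/d = 67.0/6.9 = 9.7101; K_W = (4C−1)/(4C−4)+0.615/C = 1.1494; K_s = 1+0.5/C = 1.0515
F_a = (F_max−F_min)/2 = 149.85 N; F_m = (F_max+F_min)/2 = 218.15 N
τ_a = K_W·8F_aD/(πd³) = 1.1494 × 77.826 = 89.456 MPa
τ_m = K_s·8F_mD/(πd³) = 1.0515 × 113.3 = 119.13 MPa
Soderberg: 1/n_f = τ_a/S_se + τ_m/S_sy = 89.456/461 + 119.13/868 = 0.19405 + 0.13725 = 0.3313
n_f = 1/0.3313 = 3.018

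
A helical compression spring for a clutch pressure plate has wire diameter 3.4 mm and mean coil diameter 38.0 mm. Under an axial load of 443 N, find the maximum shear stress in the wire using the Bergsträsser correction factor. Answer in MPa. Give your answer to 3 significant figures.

1220 MPa

Spring index C = D/d = 38.0/3.4 = 11.1765
K_B = (4C+2)/(4C−3) = 46.706/41.706 = 1.1199
τ₀ = 8FD/(πd³) = 8·443·38.0/(π·3.4³) = 134672/123.48 = 1090.7 MPa
τ_max = K·τ₀ = 1.1199 × 1090.7 = 1221.4 MPa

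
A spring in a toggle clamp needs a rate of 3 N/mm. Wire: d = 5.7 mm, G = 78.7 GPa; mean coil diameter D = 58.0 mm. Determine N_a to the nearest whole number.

18

N_a = Gd⁴/(8D³k) = (78.7×10³ × 5.7⁴)/(8 × 58.0³ × 3)
    = 8.30757e+07 / 4.68269e+06 = 17.74 → 18 coils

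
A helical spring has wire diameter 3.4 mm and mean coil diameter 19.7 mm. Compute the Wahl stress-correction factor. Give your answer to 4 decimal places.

C = D/d = 19.7/3.4 = 5.7941
K_W = (4C−1)/(4C−4) + 0.615/C = 22.176/19.176 + 0.1061 = 1.2626

1.2626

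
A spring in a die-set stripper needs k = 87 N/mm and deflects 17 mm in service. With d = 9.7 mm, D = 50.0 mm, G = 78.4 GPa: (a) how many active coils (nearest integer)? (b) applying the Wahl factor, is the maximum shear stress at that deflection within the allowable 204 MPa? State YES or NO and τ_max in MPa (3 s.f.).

(a) 8 coils; (b) NO, τ_max = 267 MPa

N_a = Gd⁴/(8D³k) = (78.4×10³)(9.7⁴)/(8·50.0³·87) = 7.978 → N_a = 8
Actual rate k = Gd⁴/(8D³·8) = 86.759 N/mm
Working load F = kδ = 86.759·17 = 1474.9 N
C = 50.0/9.7 = 5.1546; K_W = (4C−1)/(4C−4)+0.615/C = 1.2998
τ_max = K_W·8FD/(πd³) = 1.2998·205.76 = 267.45 MPa
τ_max > 204 MPa → exceeds allowable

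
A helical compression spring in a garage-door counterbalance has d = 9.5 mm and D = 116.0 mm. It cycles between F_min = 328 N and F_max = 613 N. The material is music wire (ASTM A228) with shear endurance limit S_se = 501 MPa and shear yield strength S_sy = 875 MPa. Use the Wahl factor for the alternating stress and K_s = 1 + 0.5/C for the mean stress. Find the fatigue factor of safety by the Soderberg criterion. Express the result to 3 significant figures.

3.31

C = D/d = 116.0/9.5 = 12.2105; K_W = (4C−1)/(4C−4)+0.615/C = 1.1173; K_s = 1+0.5/C = 1.0409
F_a = (F_max−F_min)/2 = 142.5 N; F_m = (F_max+F_min)/2 = 470.5 N
τ_a = K_W·8F_aD/(πd³) = 1.1173 × 49.096 = 54.853 MPa
τ_m = K_s·8F_mD/(πd³) = 1.0409 × 162.1 = 168.74 MPa
Soderberg: 1/n_f = τ_a/S_se + τ_m/S_sy = 54.853/501 + 168.74/875 = 0.10949 + 0.19284 = 0.30233
n_f = 1/0.30233 = 3.308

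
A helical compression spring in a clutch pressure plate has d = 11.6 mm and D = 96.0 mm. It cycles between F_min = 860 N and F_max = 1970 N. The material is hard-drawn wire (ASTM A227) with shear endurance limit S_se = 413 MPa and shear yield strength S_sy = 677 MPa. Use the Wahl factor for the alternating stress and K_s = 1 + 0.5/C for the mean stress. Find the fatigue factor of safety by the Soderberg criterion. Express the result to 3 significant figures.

C = D/d = 96.0/11.6 = 8.2759; K_W = (4C−1)/(4C−4)+0.615/C = 1.1774; K_s = 1+0.5/C = 1.0604
F_a = (F_max−F_min)/2 = 555 N; F_m = (F_max+F_min)/2 = 1415 N
τ_a = K_W·8F_aD/(πd³) = 1.1774 × 86.922 = 102.34 MPa
τ_m = K_s·8F_mD/(πd³) = 1.0604 × 221.61 = 235 MPa
Soderberg: 1/n_f = τ_a/S_se + τ_m/S_sy = 102.34/413 + 235/677 = 0.24780 + 0.34712 = 0.59492
n_f = 1/0.59492 = 1.681

1.68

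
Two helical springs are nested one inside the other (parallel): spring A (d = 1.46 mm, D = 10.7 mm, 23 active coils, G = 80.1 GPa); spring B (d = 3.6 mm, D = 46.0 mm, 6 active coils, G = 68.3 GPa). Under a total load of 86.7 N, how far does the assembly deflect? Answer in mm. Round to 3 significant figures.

k_A = Gd⁴/(8D³N_a) = (80.1×10³)(1.46⁴)/(8·10.7³·23) = 1.6146 N/mm
k_B = Gd⁴/(8D³N_a) = (68.3×10³)(3.6⁴)/(8·46.0³·6) = 2.4554 N/mm
Parallel: k_eq = 1.6146 + 2.4554 = 4.07 N/mm
δ = F/k_eq = 86.7/4.07 = 21.302 mm

21.3 mm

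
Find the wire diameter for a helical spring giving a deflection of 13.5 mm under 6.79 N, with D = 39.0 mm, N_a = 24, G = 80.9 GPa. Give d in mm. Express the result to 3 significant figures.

Required rate k = F/δ = 6.79/13.5 = 0.50296 N/mm
d = (8D³N_a·k / G)^(1/4) = (8·39.0³·24·0.50296 / (80.9×10³))^0.25
  = (70.808)^0.25 = 2.9008 mm

2.90 mm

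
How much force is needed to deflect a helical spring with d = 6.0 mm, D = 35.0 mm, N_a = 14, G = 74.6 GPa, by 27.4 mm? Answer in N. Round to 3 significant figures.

552 N

k = Gd⁴/(8D³N_a) = (74.6×10³)(6.0⁴)/(8·35.0³·14) = 20.134 N/mm
F = k·δ = 20.134 × 27.4 = 551.66 N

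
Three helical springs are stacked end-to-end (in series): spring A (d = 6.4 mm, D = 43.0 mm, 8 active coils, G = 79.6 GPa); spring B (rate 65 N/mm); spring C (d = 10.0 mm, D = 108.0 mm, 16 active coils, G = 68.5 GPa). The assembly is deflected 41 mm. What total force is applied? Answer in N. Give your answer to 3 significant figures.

k_A = Gd⁴/(8D³N_a) = (79.6×10³)(6.4⁴)/(8·43.0³·8) = 26.245 N/mm
k_C = Gd⁴/(8D³N_a) = (68.5×10³)(10.0⁴)/(8·108.0³·16) = 4.2482 N/mm
Series: 1/k_eq = 1/26.245 + 1/65 + 1/4.2482 = 0.28888; k_eq = 3.4617 N/mm
F = k_eq·δ = 3.4617·41 = 141.93 N

142 N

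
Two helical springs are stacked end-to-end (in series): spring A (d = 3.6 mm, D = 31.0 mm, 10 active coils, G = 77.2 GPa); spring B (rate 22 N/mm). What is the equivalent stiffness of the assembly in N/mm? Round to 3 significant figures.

4.36 N/mm

k_A = Gd⁴/(8D³N_a) = (77.2×10³)(3.6⁴)/(8·31.0³·10) = 5.4407 N/mm
Series: 1/k_eq = 1/5.4407 + 1/22 = 0.22926; k_eq = 4.3619 N/mm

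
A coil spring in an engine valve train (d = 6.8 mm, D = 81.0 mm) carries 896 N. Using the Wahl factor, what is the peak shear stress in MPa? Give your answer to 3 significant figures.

659 MPa

Spring index C = D/d = 81.0/6.8 = 11.9118
K_W = (4C−1)/(4C−4) + 0.615/C = 46.647/43.647 + 0.0516 = 1.1204
τ₀ = 8FD/(πd³) = 8·896·81.0/(π·6.8³) = 580608/987.82 = 587.77 MPa
τ_max = K·τ₀ = 1.1204 × 587.77 = 658.51 MPa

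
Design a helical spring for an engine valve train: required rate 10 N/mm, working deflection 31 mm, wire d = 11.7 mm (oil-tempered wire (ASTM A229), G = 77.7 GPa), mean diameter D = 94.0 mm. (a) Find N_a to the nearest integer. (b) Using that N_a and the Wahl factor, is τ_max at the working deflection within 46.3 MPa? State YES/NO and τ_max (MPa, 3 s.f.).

(a) 22 coils; (b) NO, τ_max = 54.6 MPa

N_a = Gd⁴/(8D³k) = (77.7×10³)(11.7⁴)/(8·94.0³·10) = 21.91 → N_a = 22
Actual rate k = Gd⁴/(8D³·22) = 9.9602 N/mm
Working load F = kδ = 9.9602·31 = 308.77 N
C = 94.0/11.7 = 8.0342; K_W = (4C−1)/(4C−4)+0.615/C = 1.1832
τ_max = K_W·8FD/(πd³) = 1.1832·46.147 = 54.599 MPa
τ_max > 46.3 MPa → exceeds allowable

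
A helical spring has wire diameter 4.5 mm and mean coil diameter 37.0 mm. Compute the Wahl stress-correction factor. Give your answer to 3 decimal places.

C = D/d = 37.0/4.5 = 8.2222
K_W = (4C−1)/(4C−4) + 0.615/C = 31.889/28.889 + 0.0748 = 1.1786

1.179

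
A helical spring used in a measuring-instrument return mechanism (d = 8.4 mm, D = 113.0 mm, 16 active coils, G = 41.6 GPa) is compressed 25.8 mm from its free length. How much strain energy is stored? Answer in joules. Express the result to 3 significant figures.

0.373 J

k = Gd⁴/(8D³N_a) = (41.6×10³)(8.4⁴)/(8·113.0³·16) = 1.1214 N/mm
U = ½kδ² = 0.5 × 1.1214 × 25.8² = 373.23 N·mm = 0.37323 J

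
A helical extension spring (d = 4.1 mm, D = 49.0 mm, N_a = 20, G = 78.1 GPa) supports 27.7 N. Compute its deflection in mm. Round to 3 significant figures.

23.6 mm

k = Gd⁴/(8D³N_a) = (78.1×10³)(4.1⁴)/(8·49.0³·20) = 1.1724 N/mm
δ = F/k = 27.7 / 1.1724 = 23.627 mm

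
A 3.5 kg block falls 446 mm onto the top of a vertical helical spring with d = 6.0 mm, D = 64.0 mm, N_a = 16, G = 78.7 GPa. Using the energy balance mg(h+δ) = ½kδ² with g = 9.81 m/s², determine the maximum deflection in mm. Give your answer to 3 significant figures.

112 mm

k = Gd⁴/(8D³N_a) = (78.7×10³)(6.0⁴)/(8·64.0³·16) = 3.0397 N/mm
W = mg = 3.5 × 9.81 = 34.335 N
½kδ² − Wδ − Wh = 0 → δ = (W + √(W² + 2kWh))/k
δ = (34.335 + √(1178.9 + 93096.2))/3.0397 = (34.335 + 307.04)/3.0397 = 112.31 mm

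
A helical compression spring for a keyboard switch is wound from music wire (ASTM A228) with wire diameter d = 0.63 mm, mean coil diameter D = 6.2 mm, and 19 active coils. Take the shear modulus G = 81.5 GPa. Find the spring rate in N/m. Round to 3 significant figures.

k = Gd⁴/(8D³N_a) = (81.5×10³ × 0.63⁴) / (8 × 6.2³ × 19)
  = 12838.7 / 36225.9 = 0.35441 N/mm = 354.41 N/m

354 N/m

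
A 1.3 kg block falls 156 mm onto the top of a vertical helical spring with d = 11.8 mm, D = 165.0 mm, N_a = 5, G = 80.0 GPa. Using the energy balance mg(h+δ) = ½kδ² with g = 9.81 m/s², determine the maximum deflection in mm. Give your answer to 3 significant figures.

23.0 mm

k = Gd⁴/(8D³N_a) = (80.0×10³)(11.8⁴)/(8·165.0³·5) = 8.6319 N/mm
W = mg = 1.3 × 9.81 = 12.753 N
½kδ² − Wδ − Wh = 0 → δ = (W + √(W² + 2kWh))/k
δ = (12.753 + √(162.64 + 34345.8))/8.6319 = (12.753 + 185.76)/8.6319 = 22.998 mm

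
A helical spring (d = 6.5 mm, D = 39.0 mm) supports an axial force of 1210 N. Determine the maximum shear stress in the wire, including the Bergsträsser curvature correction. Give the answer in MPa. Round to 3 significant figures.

Spring index C = D/d = 39.0/6.5 = 6.0000
K_B = (4C+2)/(4C−3) = 26.000/21.000 = 1.2381
τ₀ = 8FD/(πd³) = 8·1210·39.0/(π·6.5³) = 377520/862.76 = 437.57 MPa
τ_max = K·τ₀ = 1.2381 × 437.57 = 541.76 MPa

542 MPa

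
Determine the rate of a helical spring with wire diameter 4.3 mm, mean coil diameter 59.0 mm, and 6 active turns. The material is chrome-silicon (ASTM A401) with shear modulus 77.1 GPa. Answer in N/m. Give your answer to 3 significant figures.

k = Gd⁴/(8D³N_a) = (77.1×10³ × 4.3⁴) / (8 × 59.0³ × 6)
  = 2.6359e+07 / 9.85819e+06 = 2.6738 N/mm = 2673.8 N/m

2670 N/m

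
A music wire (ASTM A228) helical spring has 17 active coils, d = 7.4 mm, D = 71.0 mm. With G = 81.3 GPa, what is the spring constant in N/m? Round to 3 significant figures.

5010 N/m

k = Gd⁴/(8D³N_a) = (81.3×10³ × 7.4⁴) / (8 × 71.0³ × 17)
  = 2.43791e+08 / 4.86759e+07 = 5.0085 N/mm = 5008.5 N/m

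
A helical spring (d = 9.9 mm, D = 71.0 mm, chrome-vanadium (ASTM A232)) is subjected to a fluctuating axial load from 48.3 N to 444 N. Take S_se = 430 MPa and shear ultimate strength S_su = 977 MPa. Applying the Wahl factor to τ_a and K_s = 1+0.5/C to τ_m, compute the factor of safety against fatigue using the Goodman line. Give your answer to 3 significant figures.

C = D/d = 71.0/9.9 = 7.1717; K_W = (4C−1)/(4C−4)+0.615/C = 1.2073; K_s = 1+0.5/C = 1.0697
F_a = (F_max−F_min)/2 = 197.85 N; F_m = (F_max+F_min)/2 = 246.15 N
τ_a = K_W·8F_aD/(πd³) = 1.2073 × 36.866 = 44.508 MPa
τ_m = K_s·8F_mD/(πd³) = 1.0697 × 45.866 = 49.064 MPa
Goodman: 1/n_f = τ_a/S_se + τ_m/S_su = 44.508/430 + 49.064/977 = 0.10351 + 0.05022 = 0.15373
n_f = 1/0.15373 = 6.505

6.51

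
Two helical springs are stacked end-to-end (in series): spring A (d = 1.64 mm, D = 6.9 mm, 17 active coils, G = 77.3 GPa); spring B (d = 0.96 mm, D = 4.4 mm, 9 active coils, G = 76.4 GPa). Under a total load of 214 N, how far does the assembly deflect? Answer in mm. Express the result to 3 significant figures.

37.3 mm

k_A = Gd⁴/(8D³N_a) = (77.3×10³)(1.64⁴)/(8·6.9³·17) = 12.516 N/mm
k_B = Gd⁴/(8D³N_a) = (76.4×10³)(0.96⁴)/(8·4.4³·9) = 10.58 N/mm
Series: 1/k_eq = 1/12.516 + 1/10.58 = 0.17441; k_eq = 5.7335 N/mm
δ = F/k_eq = 214/5.7335 = 37.325 mm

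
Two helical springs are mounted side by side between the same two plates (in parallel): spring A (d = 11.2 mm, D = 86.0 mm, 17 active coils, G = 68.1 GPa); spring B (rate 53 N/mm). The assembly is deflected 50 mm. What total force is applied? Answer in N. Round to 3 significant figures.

k_A = Gd⁴/(8D³N_a) = (68.1×10³)(11.2⁴)/(8·86.0³·17) = 12.388 N/mm
Parallel: k_eq = 12.388 + 53 = 65.388 N/mm
F = k_eq·δ = 65.388·50 = 3269.4 N

3270 N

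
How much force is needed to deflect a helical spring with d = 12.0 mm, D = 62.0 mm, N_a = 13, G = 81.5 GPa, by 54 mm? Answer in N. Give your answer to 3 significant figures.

3680 N

k = Gd⁴/(8D³N_a) = (81.5×10³)(12.0⁴)/(8·62.0³·13) = 68.183 N/mm
F = k·δ = 68.183 × 54 = 3681.9 N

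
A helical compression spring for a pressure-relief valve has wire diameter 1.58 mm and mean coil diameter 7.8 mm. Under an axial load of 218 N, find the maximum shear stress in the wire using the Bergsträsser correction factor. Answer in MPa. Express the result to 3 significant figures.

1430 MPa

Spring index C = D/d = 7.8/1.58 = 4.9367
K_B = (4C+2)/(4C−3) = 21.747/16.747 = 1.2986
τ₀ = 8FD/(πd³) = 8·218·7.8/(π·1.58³) = 13603.2/12.391 = 1097.8 MPa
τ_max = K·τ₀ = 1.2986 × 1097.8 = 1425.6 MPa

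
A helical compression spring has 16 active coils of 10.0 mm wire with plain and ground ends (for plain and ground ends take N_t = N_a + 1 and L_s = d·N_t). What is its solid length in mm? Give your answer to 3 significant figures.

170 mm

plain and ground ends: N_t = N_a + 1 = 16 + 1 = 17
L_s = d·N_t = 10.0 × 17 = 170 mm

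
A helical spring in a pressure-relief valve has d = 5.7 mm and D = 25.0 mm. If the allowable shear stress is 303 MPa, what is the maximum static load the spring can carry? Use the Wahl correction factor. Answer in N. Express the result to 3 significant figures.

C = D/d = 25.0/5.7 = 4.3860
K_W = (4C−1)/(4C−4) + 0.615/C = 16.544/13.544 + 0.1402 = 1.3617
τ_max = K·8FD/(πd³) → F_max = τ_allow·πd³/(8DK)
F_max = 303·π·5.7³/(8·25.0·1.3617) = 1.7629e+05/272.34 = 647.29 N

647 N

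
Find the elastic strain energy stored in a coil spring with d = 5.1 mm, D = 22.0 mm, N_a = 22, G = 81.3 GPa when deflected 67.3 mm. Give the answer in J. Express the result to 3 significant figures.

66.5 J

k = Gd⁴/(8D³N_a) = (81.3×10³)(5.1⁴)/(8·22.0³·22) = 29.349 N/mm
U = ½kδ² = 0.5 × 29.349 × 67.3² = 66465 N·mm = 66.465 J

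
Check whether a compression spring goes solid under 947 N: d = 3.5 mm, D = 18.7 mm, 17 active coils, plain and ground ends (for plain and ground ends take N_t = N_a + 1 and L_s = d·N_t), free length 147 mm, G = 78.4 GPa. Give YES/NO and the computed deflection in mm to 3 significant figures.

k = Gd⁴/(8D³N_a) = (78.4×10³)(3.5⁴)/(8·18.7³·17) = 13.229 N/mm
N_t = 18; L_s = 3.5·18 = 63 mm; δ_solid = L₀ − L_s = 147 − 63 = 84 mm
δ = F/k = 947/13.229 = 71.586 mm
δ < δ_solid → spring does not go solid

NO, δ = 71.6 mm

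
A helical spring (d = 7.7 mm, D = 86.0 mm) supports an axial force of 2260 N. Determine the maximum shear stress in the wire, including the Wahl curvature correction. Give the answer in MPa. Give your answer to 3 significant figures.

1220 MPa

Spring index C = D/d = 86.0/7.7 = 11.1688
K_W = (4C−1)/(4C−4) + 0.615/C = 43.675/40.675 + 0.0551 = 1.1288
τ₀ = 8FD/(πd³) = 8·2260·86.0/(π·7.7³) = 1.55488e+06/1434.2 = 1084.1 MPa
τ_max = K·τ₀ = 1.1288 × 1084.1 = 1223.8 MPa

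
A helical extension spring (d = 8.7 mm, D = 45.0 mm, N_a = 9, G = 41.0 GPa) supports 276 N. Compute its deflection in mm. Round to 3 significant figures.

k = Gd⁴/(8D³N_a) = (41.0×10³)(8.7⁴)/(8·45.0³·9) = 35.801 N/mm
δ = F/k = 276 / 35.801 = 7.7094 mm

7.71 mm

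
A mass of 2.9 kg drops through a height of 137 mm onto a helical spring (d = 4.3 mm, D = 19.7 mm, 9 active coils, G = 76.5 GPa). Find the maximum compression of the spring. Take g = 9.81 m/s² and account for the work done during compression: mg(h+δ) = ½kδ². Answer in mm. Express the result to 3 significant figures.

k = Gd⁴/(8D³N_a) = (76.5×10³)(4.3⁴)/(8·19.7³·9) = 47.512 N/mm
W = mg = 2.9 × 9.81 = 28.449 N
½kδ² − Wδ − Wh = 0 → δ = (W + √(W² + 2kWh))/k
δ = (28.449 + √(809.35 + 370358))/47.512 = (28.449 + 609.23)/47.512 = 13.422 mm

13.4 mm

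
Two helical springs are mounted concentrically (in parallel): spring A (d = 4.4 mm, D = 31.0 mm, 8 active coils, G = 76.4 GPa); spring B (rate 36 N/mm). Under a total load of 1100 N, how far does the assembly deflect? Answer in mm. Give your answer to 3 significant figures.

k_A = Gd⁴/(8D³N_a) = (76.4×10³)(4.4⁴)/(8·31.0³·8) = 15.019 N/mm
Parallel: k_eq = 15.019 + 36 = 51.019 N/mm
δ = F/k_eq = 1100/51.019 = 21.561 mm

21.6 mm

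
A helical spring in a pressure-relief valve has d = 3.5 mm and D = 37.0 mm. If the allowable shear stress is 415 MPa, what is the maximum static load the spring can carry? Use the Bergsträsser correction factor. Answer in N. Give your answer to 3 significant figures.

168 N

C = D/d = 37.0/3.5 = 10.5714
K_B = (4C+2)/(4C−3) = 44.286/39.286 = 1.1273
τ_max = K·8FD/(πd³) → F_max = τ_allow·πd³/(8DK)
F_max = 415·π·3.5³/(8·37.0·1.1273) = 55899/333.67 = 167.53 N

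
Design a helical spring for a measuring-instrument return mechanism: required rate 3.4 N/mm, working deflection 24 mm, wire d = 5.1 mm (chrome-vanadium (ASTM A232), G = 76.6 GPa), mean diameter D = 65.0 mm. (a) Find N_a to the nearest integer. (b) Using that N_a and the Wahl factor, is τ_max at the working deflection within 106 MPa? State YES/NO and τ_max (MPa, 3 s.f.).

(a) 7 coils; (b) NO, τ_max = 112 MPa

N_a = Gd⁴/(8D³k) = (76.6×10³)(5.1⁴)/(8·65.0³·3.4) = 6.937 → N_a = 7
Actual rate k = Gd⁴/(8D³·7) = 3.3696 N/mm
Working load F = kδ = 3.3696·24 = 80.871 N
C = 65.0/5.1 = 12.7451; K_W = (4C−1)/(4C−4)+0.615/C = 1.1121
τ_max = K_W·8FD/(πd³) = 1.1121·100.91 = 112.22 MPa
τ_max > 106 MPa → exceeds allowable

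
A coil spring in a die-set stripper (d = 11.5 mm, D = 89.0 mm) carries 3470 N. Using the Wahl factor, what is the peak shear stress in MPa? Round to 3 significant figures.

Spring index C = D/d = 89.0/11.5 = 7.7391
K_W = (4C−1)/(4C−4) + 0.615/C = 29.957/26.957 + 0.0795 = 1.1908
τ₀ = 8FD/(πd³) = 8·3470·89.0/(π·11.5³) = 2.47064e+06/4778 = 517.09 MPa
τ_max = K·τ₀ = 1.1908 × 517.09 = 615.73 MPa

616 MPa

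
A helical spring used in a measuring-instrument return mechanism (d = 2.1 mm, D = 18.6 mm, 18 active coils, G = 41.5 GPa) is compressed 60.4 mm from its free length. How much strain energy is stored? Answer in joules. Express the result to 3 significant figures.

1.59 J

k = Gd⁴/(8D³N_a) = (41.5×10³)(2.1⁴)/(8·18.6³·18) = 0.87101 N/mm
U = ½kδ² = 0.5 × 0.87101 × 60.4² = 1588.8 N·mm = 1.5888 J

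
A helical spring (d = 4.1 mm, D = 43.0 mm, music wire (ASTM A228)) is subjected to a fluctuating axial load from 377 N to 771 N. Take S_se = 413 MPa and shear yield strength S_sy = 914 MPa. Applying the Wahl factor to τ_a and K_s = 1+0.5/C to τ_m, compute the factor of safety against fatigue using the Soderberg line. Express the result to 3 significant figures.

0.524

C = D/d = 43.0/4.1 = 10.4878; K_W = (4C−1)/(4C−4)+0.615/C = 1.1377; K_s = 1+0.5/C = 1.0477
F_a = (F_max−F_min)/2 = 197 N; F_m = (F_max+F_min)/2 = 574 N
τ_a = K_W·8F_aD/(πd³) = 1.1377 × 312.98 = 356.08 MPa
τ_m = K_s·8F_mD/(πd³) = 1.0477 × 911.95 = 955.42 MPa
Soderberg: 1/n_f = τ_a/S_se + τ_m/S_sy = 356.08/413 + 955.42/914 = 0.86218 + 1.04532 = 1.9075
n_f = 1/1.9075 = 0.5242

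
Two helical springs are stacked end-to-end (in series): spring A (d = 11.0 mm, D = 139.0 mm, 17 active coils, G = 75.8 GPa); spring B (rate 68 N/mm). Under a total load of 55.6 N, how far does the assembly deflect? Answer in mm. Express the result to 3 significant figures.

19.1 mm

k_A = Gd⁴/(8D³N_a) = (75.8×10³)(11.0⁴)/(8·139.0³·17) = 3.0385 N/mm
Series: 1/k_eq = 1/3.0385 + 1/68 = 0.34382; k_eq = 2.9085 N/mm
δ = F/k_eq = 55.6/2.9085 = 19.116 mm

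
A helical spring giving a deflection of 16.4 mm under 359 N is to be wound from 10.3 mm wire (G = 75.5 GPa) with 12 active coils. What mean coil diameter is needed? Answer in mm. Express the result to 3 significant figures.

73.9 mm

Required rate k = F/δ = 359/16.4 = 21.89 N/mm
D = (Gd⁴/(8N_a·k))^(1/3) = (75.5×10³·10.3⁴/(8·12·21.89))^(1/3)
  = (404365)^(1/3) = 73.9477 mm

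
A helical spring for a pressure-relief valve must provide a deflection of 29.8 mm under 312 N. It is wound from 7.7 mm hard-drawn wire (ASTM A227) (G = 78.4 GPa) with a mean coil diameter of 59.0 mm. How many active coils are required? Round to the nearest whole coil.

Required rate k = F/δ = 312/29.8 = 10.47 N/mm
N_a = Gd⁴/(8D³k) = (78.4×10³ × 7.7⁴)/(8 × 59.0³ × 10.47)
    = 2.756e+08 / 1.72022e+07 = 16.02 → 16 coils

16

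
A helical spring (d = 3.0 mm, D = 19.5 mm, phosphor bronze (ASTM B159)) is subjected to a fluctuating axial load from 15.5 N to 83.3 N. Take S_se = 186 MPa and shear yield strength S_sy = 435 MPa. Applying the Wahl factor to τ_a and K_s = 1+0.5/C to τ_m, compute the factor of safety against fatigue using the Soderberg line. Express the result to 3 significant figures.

1.57

C = D/d = 19.5/3.0 = 6.5000; K_W = (4C−1)/(4C−4)+0.615/C = 1.2310; K_s = 1+0.5/C = 1.0769
F_a = (F_max−F_min)/2 = 33.9 N; F_m = (F_max+F_min)/2 = 49.4 N
τ_a = K_W·8F_aD/(πd³) = 1.2310 × 62.346 = 76.747 MPa
τ_m = K_s·8F_mD/(πd³) = 1.0769 × 90.853 = 97.841 MPa
Soderberg: 1/n_f = τ_a/S_se + τ_m/S_sy = 76.747/186 + 97.841/435 = 0.41262 + 0.22492 = 0.63754
n_f = 1/0.63754 = 1.569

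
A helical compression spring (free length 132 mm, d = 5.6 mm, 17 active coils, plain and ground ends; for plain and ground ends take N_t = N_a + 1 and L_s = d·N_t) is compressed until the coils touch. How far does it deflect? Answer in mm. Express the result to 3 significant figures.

N_t = 18; L_s = 5.6·18 = 100.8 mm
δ_solid = L₀ − L_s = 132 − 100.8 = 31.2 mm

31.2 mm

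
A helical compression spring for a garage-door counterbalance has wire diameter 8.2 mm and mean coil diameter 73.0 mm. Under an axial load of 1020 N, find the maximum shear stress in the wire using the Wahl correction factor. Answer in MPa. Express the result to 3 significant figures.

400 MPa

Spring index C = D/d = 73.0/8.2 = 8.9024
K_W = (4C−1)/(4C−4) + 0.615/C = 34.610/31.610 + 0.0691 = 1.1640
τ₀ = 8FD/(πd³) = 8·1020·73.0/(π·8.2³) = 595680/1732.2 = 343.89 MPa
τ_max = K·τ₀ = 1.1640 × 343.89 = 400.29 MPa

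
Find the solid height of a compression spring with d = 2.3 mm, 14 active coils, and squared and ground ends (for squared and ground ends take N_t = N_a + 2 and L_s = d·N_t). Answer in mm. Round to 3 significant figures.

36.8 mm

squared and ground ends: N_t = N_a + 2 = 14 + 2 = 16
L_s = d·N_t = 2.3 × 16 = 36.8 mm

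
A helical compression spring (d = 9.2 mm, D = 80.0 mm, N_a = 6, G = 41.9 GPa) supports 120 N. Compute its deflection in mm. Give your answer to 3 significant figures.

k = Gd⁴/(8D³N_a) = (41.9×10³)(9.2⁴)/(8·80.0³·6) = 12.214 N/mm
δ = F/k = 120 / 12.214 = 9.8249 mm

9.82 mm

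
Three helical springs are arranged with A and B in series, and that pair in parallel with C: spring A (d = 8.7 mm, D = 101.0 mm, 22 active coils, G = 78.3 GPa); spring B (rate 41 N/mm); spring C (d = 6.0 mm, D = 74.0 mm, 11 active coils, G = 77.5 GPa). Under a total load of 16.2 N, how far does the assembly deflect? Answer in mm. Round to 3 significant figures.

3.15 mm

k_A = Gd⁴/(8D³N_a) = (78.3×10³)(8.7⁴)/(8·101.0³·22) = 2.4738 N/mm
k_C = Gd⁴/(8D³N_a) = (77.5×10³)(6.0⁴)/(8·74.0³·11) = 2.8166 N/mm
Springs A,B series: k_AB = 1/(1/2.4738+1/41) = 2.333 N/mm; parallel with C: k_eq = 2.333+2.8166 = 5.1496 N/mm
δ = F/k_eq = 16.2/5.1496 = 3.1458 mm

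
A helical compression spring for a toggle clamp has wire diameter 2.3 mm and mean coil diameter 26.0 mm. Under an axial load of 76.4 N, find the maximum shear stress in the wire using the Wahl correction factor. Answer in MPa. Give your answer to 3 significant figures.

469 MPa

Spring index C = D/d = 26.0/2.3 = 11.3043
K_W = (4C−1)/(4C−4) + 0.615/C = 44.217/41.217 + 0.0544 = 1.1272
τ₀ = 8FD/(πd³) = 8·76.4·26.0/(π·2.3³) = 15891.2/38.224 = 415.74 MPa
τ_max = K·τ₀ = 1.1272 × 415.74 = 468.62 MPa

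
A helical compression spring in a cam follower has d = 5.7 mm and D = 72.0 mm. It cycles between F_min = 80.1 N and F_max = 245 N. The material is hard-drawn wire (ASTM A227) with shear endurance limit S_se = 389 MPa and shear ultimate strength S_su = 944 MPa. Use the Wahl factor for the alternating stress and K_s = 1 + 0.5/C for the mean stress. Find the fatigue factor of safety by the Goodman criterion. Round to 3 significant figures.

2.43

C = D/d = 72.0/5.7 = 12.6316; K_W = (4C−1)/(4C−4)+0.615/C = 1.1132; K_s = 1+0.5/C = 1.0396
F_a = (F_max−F_min)/2 = 82.45 N; F_m = (F_max+F_min)/2 = 162.55 N
τ_a = K_W·8F_aD/(πd³) = 1.1132 × 81.628 = 90.866 MPa
τ_m = K_s·8F_mD/(πd³) = 1.0396 × 160.93 = 167.3 MPa
Goodman: 1/n_f = τ_a/S_se + τ_m/S_su = 90.866/389 + 167.3/944 = 0.23359 + 0.17722 = 0.41081
n_f = 1/0.41081 = 2.434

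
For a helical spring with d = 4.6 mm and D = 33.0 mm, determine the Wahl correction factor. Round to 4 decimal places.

1.2072

C = D/d = 33.0/4.6 = 7.1739
K_W = (4C−1)/(4C−4) + 0.615/C = 27.696/24.696 + 0.0857 = 1.2072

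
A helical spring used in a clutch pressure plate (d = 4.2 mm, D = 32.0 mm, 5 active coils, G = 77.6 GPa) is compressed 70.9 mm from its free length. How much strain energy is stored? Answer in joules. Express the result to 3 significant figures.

k = Gd⁴/(8D³N_a) = (77.6×10³)(4.2⁴)/(8·32.0³·5) = 18.423 N/mm
U = ½kδ² = 0.5 × 18.423 × 70.9² = 46303 N·mm = 46.303 J

46.3 J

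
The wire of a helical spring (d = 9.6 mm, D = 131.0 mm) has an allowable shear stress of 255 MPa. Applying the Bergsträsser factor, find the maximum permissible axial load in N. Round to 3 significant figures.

C = D/d = 131.0/9.6 = 13.6458
K_B = (4C+2)/(4C−3) = 56.583/51.583 = 1.0969
τ_max = K·8FD/(πd³) → F_max = τ_allow·πd³/(8DK)
F_max = 255·π·9.6³/(8·131.0·1.0969) = 7.0877e+05/1149.6 = 616.54 N

617 N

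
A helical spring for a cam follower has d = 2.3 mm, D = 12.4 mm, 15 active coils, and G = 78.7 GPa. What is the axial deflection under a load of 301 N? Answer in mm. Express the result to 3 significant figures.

k = Gd⁴/(8D³N_a) = (78.7×10³)(2.3⁴)/(8·12.4³·15) = 9.6259 N/mm
δ = F/k = 301 / 9.6259 = 31.27 mm

31.3 mm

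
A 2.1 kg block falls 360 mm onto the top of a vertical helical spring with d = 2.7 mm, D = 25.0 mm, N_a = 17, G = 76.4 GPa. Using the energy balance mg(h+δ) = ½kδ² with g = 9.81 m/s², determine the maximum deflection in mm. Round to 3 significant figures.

99.5 mm

k = Gd⁴/(8D³N_a) = (76.4×10³)(2.7⁴)/(8·25.0³·17) = 1.9107 N/mm
W = mg = 2.1 × 9.81 = 20.601 N
½kδ² − Wδ − Wh = 0 → δ = (W + √(W² + 2kWh))/k
δ = (20.601 + √(424.4 + 28340.7))/1.9107 = (20.601 + 169.6)/1.9107 = 99.547 mm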